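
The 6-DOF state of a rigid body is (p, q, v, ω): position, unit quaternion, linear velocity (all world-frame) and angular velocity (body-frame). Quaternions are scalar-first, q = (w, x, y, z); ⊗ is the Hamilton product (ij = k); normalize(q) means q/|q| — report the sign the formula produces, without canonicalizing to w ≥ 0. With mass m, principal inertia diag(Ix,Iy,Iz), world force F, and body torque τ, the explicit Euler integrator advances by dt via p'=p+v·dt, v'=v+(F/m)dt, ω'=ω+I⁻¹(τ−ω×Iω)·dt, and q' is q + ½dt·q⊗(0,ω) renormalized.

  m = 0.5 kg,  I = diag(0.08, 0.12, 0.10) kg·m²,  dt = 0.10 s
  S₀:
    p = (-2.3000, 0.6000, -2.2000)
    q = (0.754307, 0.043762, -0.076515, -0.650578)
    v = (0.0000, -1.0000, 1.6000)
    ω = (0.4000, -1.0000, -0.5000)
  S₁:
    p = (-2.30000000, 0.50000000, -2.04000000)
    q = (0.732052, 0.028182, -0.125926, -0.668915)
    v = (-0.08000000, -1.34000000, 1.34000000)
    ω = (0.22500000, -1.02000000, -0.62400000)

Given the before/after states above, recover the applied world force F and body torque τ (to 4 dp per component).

F = (-0.4000, -1.7000, -1.3000)
τ = (-0.1500, -0.0200, -0.1400)

ω₁ − ω₀ = (-0.17500000, -0.02000000, -0.12400000)
precession coupling = (-0.0100, 0.0040, -0.0160)
I·α + gyro = (-0.1500, -0.0200, -0.1400)
Δv = v₁−v₀ = (-0.08000000, -0.34000000, -0.26000000)
m·(v₁−v₀)/dt = (-0.4000, -1.7000, -1.3000)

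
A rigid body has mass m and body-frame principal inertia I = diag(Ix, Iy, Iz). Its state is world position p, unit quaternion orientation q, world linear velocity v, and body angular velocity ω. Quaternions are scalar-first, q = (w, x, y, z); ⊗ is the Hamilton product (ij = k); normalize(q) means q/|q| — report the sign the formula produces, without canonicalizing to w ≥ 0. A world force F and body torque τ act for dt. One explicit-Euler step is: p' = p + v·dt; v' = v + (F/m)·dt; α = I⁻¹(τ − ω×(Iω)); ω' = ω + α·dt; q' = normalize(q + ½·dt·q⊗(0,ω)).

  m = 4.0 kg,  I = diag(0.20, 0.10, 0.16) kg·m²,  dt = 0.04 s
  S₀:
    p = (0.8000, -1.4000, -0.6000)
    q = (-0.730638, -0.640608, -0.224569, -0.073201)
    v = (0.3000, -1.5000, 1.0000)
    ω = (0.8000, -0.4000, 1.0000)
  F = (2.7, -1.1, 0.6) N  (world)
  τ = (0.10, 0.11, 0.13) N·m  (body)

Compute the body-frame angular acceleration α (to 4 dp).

precession coupling ω×(Iω) = (-0.0240, 0.0320, 0.0320)
α = I⁻¹(τ − ω×Iω) = (0.6200, 0.7800, 0.6125)

α = (0.6200, 0.7800, 0.6125)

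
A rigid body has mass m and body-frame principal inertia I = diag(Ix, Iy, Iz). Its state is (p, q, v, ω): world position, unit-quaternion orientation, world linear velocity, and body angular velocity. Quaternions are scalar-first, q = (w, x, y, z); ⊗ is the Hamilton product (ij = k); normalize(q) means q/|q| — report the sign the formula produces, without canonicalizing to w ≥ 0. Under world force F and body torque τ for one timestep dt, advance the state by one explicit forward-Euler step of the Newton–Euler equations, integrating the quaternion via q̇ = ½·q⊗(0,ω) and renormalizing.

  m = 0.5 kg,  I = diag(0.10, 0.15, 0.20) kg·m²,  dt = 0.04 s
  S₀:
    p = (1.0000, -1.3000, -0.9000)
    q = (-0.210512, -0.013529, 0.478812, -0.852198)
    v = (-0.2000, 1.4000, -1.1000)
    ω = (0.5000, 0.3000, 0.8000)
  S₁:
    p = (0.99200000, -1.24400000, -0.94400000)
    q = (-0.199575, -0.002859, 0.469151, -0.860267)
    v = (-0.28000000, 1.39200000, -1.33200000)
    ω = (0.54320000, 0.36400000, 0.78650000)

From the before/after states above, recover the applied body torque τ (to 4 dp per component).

τ = (0.1200, 0.2000, -0.0600)

ω₁ − ω₀ = (0.04320000, 0.06400000, -0.01350000)
gyro term ω₀×Iω₀ = (0.0120, -0.0400, 0.0075)
applied torque τ = (0.1200, 0.2000, -0.0600)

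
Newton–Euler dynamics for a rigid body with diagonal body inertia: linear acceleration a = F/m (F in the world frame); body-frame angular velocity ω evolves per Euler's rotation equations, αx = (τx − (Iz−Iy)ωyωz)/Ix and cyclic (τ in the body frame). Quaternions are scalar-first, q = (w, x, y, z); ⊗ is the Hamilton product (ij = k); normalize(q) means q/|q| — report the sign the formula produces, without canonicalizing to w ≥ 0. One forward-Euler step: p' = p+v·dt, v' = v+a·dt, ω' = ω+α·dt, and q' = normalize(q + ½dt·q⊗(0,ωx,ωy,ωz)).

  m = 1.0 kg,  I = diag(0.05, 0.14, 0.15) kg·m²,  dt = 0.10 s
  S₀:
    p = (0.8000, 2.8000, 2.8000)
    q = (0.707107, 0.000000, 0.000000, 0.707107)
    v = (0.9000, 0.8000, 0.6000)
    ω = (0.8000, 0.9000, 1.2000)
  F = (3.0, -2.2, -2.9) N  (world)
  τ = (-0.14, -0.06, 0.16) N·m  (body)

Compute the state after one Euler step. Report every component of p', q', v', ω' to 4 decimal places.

p' = (0.8900, 2.8800, 2.8600)
q' = (0.6623, -0.0035, 0.0599, 0.7468)
v' = (1.2000, 0.5800, 0.3100)
ω' = (0.4984, 0.9257, 1.2635)

a = F/m = (3.0000, -2.2000, -2.9000)
p' = p + v·dt = (0.8900, 2.8800, 2.8600)
v' = v + a·dt = (1.2000, 0.5800, 0.3100)
(τ − ω×Iω)/I = (-3.0160, 0.2571, 0.6347)
ω' = ω + α·dt = (0.4984, 0.9257, 1.2635)
q⊗(0,ω) = (-0.8485284, -0.0707107, 1.2020819, 0.8485284)
q + ½dt·q⊗(0,ω), renormalized = (0.6623, -0.0035, 0.0599, 0.7468)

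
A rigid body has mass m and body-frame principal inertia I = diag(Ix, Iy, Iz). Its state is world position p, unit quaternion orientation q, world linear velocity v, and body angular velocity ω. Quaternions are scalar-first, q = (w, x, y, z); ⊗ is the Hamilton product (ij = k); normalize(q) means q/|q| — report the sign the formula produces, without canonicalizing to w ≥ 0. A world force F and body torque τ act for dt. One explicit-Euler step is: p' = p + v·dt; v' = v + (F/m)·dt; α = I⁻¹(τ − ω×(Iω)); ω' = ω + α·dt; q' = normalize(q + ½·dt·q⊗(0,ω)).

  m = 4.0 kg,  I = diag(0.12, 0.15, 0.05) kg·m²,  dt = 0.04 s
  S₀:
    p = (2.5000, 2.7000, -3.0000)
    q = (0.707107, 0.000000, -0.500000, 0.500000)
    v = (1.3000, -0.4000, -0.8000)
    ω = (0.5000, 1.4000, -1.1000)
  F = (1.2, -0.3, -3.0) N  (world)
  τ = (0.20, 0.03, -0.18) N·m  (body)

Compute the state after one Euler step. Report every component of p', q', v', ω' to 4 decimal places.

gyro term ω×Iω = (0.1540, -0.0385, 0.0210)
angular accel α = (0.3833, 0.4567, -4.0200)
new body rate ω' = (0.5153, 1.4183, -1.2608)
Hamilton product q⊗(0,ω) = (1.2500000, 0.2035535, 1.2399498, -0.5278177)
q' = normalize(q + ½dt·q⊗(0,ω)) = (0.7316, 0.0041, -0.4749, 0.4891)
a = (0.3000, -0.0750, -0.7500)
p + v·dt = (2.5520, 2.6840, -3.0320)
v' = v + a·dt = (1.3120, -0.4030, -0.8300)

p' = (2.5520, 2.6840, -3.0320)
q' = (0.7316, 0.0041, -0.4749, 0.4891)
v' = (1.3120, -0.4030, -0.8300)
ω' = (0.5153, 1.4183, -1.2608)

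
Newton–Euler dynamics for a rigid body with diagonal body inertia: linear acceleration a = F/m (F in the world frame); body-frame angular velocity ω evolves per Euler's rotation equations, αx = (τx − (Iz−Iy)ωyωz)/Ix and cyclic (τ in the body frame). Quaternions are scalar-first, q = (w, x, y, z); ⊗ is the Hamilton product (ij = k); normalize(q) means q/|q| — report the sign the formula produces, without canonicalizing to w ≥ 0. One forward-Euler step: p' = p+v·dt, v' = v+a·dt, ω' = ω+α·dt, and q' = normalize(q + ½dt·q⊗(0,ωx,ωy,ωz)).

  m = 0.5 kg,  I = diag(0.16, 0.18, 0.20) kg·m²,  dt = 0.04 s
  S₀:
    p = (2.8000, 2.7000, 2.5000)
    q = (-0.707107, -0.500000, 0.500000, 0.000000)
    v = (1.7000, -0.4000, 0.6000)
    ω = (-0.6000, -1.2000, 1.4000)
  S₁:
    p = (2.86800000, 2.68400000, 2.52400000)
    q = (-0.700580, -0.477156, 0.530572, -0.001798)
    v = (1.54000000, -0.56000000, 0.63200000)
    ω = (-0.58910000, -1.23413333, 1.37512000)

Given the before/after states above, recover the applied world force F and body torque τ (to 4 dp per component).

F = (-2.0000, -2.0000, 0.4000)
τ = (0.0100, -0.1200, -0.1100)

rate change Δω = (0.01090000, -0.03413333, -0.02488000)
τ = I·(Δω/dt) + ω₀×(Iω₀) = (0.0100, -0.1200, -0.1100)
Δv = v₁−v₀ = (-0.16000000, -0.16000000, 0.03200000)
F = m·Δv/dt = (-2.0000, -2.0000, 0.4000)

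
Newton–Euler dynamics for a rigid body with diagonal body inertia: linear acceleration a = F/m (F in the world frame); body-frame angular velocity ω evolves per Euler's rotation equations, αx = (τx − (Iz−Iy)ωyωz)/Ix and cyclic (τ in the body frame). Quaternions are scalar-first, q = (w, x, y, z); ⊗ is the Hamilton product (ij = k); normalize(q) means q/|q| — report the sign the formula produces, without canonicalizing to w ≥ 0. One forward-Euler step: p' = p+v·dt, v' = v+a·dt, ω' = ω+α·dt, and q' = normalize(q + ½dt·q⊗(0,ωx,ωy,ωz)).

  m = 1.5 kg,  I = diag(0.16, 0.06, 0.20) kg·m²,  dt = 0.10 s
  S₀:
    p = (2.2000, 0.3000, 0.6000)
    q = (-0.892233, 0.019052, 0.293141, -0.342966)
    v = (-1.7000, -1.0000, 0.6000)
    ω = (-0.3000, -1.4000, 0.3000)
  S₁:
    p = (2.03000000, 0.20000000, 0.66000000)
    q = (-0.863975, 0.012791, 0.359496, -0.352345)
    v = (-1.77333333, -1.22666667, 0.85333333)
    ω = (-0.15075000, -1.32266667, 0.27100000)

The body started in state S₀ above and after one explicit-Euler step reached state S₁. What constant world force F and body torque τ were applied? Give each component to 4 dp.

velocity change Δv = (-0.07333333, -0.22666667, 0.25333333)
applied force F = (-1.1000, -3.4000, 3.8000)
ω₁ − ω₀ = (0.14925000, 0.07733333, -0.02900000)
I·α + gyro = (0.1800, 0.0500, -0.1000)

F = (-1.1000, -3.4000, 3.8000)
τ = (0.1800, 0.0500, -0.1000)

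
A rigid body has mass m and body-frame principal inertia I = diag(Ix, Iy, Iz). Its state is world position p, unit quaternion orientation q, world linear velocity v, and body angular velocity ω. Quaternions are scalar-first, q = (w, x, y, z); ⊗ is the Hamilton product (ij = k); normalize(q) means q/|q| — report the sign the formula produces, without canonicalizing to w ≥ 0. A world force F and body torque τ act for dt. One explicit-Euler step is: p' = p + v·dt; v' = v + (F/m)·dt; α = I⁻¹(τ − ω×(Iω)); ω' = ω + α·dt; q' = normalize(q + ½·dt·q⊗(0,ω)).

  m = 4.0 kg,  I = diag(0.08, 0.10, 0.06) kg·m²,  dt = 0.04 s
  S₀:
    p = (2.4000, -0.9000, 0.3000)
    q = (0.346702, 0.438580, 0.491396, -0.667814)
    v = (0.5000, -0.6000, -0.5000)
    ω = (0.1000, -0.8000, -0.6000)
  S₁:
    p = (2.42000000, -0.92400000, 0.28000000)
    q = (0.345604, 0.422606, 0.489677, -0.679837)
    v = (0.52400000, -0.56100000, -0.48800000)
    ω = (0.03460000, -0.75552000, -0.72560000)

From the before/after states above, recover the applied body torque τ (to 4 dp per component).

Δω = ω₁−ω₀ = (-0.06540000, 0.04448000, -0.12560000)
applied torque τ = (-0.1500, 0.1100, -0.1900)

τ = (-0.1500, 0.1100, -0.1900)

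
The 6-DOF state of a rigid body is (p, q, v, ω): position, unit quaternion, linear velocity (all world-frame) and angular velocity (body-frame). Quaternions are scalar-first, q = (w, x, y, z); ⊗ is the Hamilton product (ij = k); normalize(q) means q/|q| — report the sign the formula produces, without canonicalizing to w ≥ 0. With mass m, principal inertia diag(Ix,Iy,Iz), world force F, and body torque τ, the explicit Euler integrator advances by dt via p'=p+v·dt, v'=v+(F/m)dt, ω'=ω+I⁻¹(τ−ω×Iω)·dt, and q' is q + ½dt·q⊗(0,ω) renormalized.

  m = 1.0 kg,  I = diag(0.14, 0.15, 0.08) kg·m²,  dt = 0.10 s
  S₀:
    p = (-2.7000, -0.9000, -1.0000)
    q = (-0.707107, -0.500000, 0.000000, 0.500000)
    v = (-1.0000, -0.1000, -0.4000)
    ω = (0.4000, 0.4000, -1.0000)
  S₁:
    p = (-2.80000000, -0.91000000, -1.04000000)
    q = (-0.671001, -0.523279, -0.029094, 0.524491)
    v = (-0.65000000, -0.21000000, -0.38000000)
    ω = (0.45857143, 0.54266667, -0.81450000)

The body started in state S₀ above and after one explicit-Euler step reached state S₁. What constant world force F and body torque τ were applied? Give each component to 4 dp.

F = (3.5000, -1.1000, 0.2000)
τ = (0.1100, 0.1900, 0.1500)

rate change Δω = (0.05857143, 0.14266667, 0.18550000)
precession coupling = (0.0280, -0.0240, 0.0016)
τ = I·(Δω/dt) + ω₀×(Iω₀) = (0.1100, 0.1900, 0.1500)
Δv = v₁−v₀ = (0.35000000, -0.11000000, 0.02000000)
applied force F = (3.5000, -1.1000, 0.2000)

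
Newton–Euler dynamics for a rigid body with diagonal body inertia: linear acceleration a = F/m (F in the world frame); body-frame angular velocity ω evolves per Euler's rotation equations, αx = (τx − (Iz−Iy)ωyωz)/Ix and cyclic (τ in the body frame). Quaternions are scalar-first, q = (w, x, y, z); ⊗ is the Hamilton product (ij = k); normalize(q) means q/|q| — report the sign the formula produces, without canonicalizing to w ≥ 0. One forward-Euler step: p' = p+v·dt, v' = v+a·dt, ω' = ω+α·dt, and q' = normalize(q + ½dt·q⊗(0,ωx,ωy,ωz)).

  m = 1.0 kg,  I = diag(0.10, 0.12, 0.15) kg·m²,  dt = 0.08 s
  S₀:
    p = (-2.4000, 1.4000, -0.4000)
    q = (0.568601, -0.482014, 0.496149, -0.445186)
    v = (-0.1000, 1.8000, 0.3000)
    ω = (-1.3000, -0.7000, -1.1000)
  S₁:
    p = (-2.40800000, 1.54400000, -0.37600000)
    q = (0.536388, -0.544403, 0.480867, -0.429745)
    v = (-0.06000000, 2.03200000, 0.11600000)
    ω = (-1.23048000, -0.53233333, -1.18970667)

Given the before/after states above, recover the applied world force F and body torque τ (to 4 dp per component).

Δv = v₁−v₀ = (0.04000000, 0.23200000, -0.18400000)
applied force F = (0.5000, 2.9000, -2.3000)
rate change Δω = (0.06952000, 0.16766667, -0.08970667)
gyro term ω₀×Iω₀ = (0.0231, -0.0715, 0.0182)
τ = I·(Δω/dt) + ω₀×(Iω₀) = (0.1100, 0.1800, -0.1500)

F = (0.5000, 2.9000, -2.3000)
τ = (0.1100, 0.1800, -0.1500)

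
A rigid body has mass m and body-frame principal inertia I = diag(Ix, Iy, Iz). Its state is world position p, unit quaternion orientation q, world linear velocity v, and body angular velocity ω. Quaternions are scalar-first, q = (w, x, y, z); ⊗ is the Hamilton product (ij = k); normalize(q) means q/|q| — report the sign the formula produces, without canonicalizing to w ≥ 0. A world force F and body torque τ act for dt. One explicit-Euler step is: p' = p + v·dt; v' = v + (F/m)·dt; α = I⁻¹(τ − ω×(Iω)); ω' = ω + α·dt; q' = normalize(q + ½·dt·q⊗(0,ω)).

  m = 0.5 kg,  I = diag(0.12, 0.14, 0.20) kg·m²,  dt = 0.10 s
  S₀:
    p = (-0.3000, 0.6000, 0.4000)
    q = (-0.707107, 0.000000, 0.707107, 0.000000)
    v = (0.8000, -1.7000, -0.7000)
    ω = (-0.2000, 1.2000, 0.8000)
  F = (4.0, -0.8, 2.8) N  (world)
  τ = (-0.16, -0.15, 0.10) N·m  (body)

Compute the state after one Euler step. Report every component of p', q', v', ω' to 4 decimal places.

p' = (-0.2200, 0.4300, 0.3300)
q' = (-0.7476, 0.0353, 0.6629, -0.0212)
v' = (1.6000, -1.8600, -0.1400)
ω' = (-0.3813, 1.0837, 0.8524)

a = F/m = (8.0000, -1.6000, 5.6000)
p' = p + v·dt = (-0.2200, 0.4300, 0.3300)
v + (F/m)dt = (1.6000, -1.8600, -0.1400)
ω×(Iω) gyroscopic = (0.0576, 0.0128, -0.0048)
angular accel α = (-1.8133, -1.1629, 0.5240)
ω + α·dt = (-0.3813, 1.0837, 0.8524)
2q̇ = q⊗(0,ω) = (-0.8485284, 0.7071070, -0.8485284, -0.4242642)
q + ½dt·q⊗(0,ω), renormalized = (-0.7476, 0.0353, 0.6629, -0.0212)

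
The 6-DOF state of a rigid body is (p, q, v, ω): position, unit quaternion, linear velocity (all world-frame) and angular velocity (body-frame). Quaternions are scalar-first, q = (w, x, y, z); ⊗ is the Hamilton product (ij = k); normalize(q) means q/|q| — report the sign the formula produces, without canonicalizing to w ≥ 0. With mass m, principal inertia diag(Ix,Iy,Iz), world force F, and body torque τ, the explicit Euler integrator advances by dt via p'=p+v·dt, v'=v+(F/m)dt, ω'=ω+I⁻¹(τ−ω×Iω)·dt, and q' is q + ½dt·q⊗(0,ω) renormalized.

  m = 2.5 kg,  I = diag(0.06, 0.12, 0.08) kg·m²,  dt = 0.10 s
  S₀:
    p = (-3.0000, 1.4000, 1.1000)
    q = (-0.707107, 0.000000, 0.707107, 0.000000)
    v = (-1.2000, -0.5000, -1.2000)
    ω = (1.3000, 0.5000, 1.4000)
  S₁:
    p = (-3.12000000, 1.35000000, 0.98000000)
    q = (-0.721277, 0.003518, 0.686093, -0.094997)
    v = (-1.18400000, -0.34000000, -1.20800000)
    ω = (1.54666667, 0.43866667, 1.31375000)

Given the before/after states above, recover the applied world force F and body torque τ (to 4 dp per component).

rate change Δω = (0.24666667, -0.06133333, -0.08625000)
I·α + gyro = (0.1200, -0.1100, -0.0300)
v₁ − v₀ = (0.01600000, 0.16000000, -0.00800000)
F = m·Δv/dt = (0.4000, 4.0000, -0.2000)

F = (0.4000, 4.0000, -0.2000)
τ = (0.1200, -0.1100, -0.0300)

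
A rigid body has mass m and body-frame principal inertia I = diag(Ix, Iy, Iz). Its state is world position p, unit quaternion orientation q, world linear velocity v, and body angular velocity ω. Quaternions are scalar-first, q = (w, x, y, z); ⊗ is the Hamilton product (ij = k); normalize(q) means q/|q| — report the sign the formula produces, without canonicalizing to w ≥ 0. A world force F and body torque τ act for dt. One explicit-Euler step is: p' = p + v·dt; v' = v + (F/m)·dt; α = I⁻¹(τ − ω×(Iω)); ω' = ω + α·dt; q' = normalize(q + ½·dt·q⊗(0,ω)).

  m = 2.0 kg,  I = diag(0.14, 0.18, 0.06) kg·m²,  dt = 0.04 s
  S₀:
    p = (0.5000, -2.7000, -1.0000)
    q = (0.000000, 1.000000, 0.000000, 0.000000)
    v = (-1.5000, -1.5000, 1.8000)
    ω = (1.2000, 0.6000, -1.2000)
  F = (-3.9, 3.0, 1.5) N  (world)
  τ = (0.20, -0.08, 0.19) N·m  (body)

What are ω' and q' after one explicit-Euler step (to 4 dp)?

gyro term ω×Iω = (0.0864, -0.1152, 0.0288)
(τ − ω×Iω)/I = (0.8114, 0.1956, 2.6867)
ω' = ω + α·dt = (1.2325, 0.6078, -1.0925)
q⊗(0,ω) = (-1.2000000, 0.0000000, 1.2000000, 0.6000000)
q' = normalize(q + ½dt·q⊗(0,ω)) = (-0.0240, 0.9994, 0.0240, 0.0120)

ω' = (1.2325, 0.6078, -1.0925)
q' = (-0.0240, 0.9994, 0.0240, 0.0120)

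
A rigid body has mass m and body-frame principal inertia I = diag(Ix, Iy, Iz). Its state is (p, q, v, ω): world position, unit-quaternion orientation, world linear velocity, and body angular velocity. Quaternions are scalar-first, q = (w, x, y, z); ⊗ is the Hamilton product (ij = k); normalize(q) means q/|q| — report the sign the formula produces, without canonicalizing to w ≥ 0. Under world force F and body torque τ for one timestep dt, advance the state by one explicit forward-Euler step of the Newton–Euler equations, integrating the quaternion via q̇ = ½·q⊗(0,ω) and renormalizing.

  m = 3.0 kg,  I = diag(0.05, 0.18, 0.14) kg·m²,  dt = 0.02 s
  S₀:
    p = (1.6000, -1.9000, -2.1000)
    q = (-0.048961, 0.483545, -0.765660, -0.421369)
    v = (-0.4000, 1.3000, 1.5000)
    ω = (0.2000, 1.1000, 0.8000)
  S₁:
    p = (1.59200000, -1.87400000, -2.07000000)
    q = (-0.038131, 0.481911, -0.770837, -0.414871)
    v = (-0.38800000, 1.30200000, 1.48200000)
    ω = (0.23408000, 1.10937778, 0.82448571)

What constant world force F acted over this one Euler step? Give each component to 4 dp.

velocity change Δv = (0.01200000, 0.00200000, -0.01800000)
m·(v₁−v₀)/dt = (1.8000, 0.3000, -2.7000)

F = (1.8000, 0.3000, -2.7000)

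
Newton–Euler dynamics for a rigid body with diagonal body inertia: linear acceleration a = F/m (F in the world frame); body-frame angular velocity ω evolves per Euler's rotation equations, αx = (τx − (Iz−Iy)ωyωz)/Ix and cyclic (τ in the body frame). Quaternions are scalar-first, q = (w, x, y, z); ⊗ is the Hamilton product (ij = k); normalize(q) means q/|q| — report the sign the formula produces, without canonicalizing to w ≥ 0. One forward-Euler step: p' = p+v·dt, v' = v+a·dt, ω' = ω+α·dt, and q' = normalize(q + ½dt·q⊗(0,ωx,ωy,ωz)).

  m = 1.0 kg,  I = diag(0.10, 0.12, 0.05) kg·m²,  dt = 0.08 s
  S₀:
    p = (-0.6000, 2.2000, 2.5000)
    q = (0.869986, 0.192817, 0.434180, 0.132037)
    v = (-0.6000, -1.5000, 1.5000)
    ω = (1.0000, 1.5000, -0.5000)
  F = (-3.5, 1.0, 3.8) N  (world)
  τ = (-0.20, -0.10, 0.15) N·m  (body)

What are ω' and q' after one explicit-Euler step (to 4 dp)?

ω×(Iω) gyroscopic = (0.0525, -0.0250, 0.0300)
(τ − ω×Iω)/I = (-2.5250, -0.6250, 2.4000)
new body rate ω' = (0.7980, 1.4500, -0.3080)
2q̇ = q⊗(0,ω) = (-0.7780685, 0.4548405, 1.5334245, -0.5799475)
updated quaternion q' = (0.8365, 0.2104, 0.4941, 0.1085)

ω' = (0.7980, 1.4500, -0.3080)
q' = (0.8365, 0.2104, 0.4941, 0.1085)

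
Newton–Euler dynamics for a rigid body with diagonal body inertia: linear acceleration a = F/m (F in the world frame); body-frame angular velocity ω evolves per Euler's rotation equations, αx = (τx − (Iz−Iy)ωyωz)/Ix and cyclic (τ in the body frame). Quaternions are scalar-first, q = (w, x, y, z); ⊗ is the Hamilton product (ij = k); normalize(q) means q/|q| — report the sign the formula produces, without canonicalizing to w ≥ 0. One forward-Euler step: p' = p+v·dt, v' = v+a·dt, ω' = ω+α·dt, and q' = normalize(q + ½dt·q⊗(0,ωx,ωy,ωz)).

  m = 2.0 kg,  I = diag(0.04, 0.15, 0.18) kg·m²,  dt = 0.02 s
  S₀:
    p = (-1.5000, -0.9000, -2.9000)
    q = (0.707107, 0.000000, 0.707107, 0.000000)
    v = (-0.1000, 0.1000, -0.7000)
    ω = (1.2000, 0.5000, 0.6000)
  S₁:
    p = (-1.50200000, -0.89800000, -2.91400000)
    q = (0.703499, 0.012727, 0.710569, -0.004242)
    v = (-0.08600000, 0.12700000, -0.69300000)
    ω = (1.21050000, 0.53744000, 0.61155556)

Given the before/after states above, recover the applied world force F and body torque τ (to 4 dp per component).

v₁ − v₀ = (0.01400000, 0.02700000, 0.00700000)
m·(v₁−v₀)/dt = (1.4000, 2.7000, 0.7000)
rate change Δω = (0.01050000, 0.03744000, 0.01155556)
gyro term ω₀×Iω₀ = (0.0090, -0.1008, 0.0660)
applied torque τ = (0.0300, 0.1800, 0.1700)

F = (1.4000, 2.7000, 0.7000)
τ = (0.0300, 0.1800, 0.1700)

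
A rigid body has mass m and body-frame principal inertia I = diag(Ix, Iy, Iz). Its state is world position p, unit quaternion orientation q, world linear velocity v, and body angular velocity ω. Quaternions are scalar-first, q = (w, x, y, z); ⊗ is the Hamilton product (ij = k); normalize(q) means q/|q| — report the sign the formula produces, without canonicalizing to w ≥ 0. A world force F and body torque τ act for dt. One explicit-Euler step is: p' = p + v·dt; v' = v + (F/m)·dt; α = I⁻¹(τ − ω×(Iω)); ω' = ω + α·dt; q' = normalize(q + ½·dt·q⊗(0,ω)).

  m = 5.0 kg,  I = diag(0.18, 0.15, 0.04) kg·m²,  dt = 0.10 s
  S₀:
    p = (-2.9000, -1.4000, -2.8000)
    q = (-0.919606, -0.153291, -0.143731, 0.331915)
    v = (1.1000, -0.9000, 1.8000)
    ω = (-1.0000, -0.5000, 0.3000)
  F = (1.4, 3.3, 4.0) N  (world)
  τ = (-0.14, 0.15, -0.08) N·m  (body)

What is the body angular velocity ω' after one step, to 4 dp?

ω' = (-1.0869, -0.3720, 0.1375)

ω×(Iω) gyroscopic = (0.0165, -0.0420, -0.0150)
angular accel α = (-0.8694, 1.2800, -1.6250)
new body rate ω' = (-1.0869, -0.3720, 0.1375)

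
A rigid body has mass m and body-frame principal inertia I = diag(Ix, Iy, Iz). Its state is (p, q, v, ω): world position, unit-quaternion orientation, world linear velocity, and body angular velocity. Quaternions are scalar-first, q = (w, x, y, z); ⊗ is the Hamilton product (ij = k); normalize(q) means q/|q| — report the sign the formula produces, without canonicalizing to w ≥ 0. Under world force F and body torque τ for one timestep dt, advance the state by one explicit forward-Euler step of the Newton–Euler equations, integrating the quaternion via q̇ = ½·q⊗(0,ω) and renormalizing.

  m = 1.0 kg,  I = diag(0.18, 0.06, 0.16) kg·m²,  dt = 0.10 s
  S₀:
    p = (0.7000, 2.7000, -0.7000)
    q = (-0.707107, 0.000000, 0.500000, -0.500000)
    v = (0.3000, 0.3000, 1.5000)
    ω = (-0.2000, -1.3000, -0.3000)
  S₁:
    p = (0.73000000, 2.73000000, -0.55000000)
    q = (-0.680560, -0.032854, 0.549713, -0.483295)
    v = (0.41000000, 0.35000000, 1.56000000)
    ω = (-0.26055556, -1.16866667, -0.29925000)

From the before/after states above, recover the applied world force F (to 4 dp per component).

F = (1.1000, 0.5000, 0.6000)

Δv = v₁−v₀ = (0.11000000, 0.05000000, 0.06000000)
m·(v₁−v₀)/dt = (1.1000, 0.5000, 0.6000)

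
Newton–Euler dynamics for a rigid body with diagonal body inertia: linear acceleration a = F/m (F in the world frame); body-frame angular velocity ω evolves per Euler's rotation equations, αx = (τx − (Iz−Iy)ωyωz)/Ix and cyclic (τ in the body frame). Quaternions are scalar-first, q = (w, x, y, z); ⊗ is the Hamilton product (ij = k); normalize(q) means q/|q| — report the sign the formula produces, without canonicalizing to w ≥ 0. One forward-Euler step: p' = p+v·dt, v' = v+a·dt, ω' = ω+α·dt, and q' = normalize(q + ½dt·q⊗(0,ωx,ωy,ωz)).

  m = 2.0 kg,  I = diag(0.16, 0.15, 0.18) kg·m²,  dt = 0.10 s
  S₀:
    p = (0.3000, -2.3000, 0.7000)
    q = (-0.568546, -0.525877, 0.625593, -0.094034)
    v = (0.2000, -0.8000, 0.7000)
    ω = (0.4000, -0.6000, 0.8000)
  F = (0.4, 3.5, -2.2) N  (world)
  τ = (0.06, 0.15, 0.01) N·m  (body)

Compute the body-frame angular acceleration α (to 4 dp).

gyro term ω×Iω = (-0.0144, -0.0064, 0.0024)
angular accel α = (0.4650, 1.0427, 0.0422)

α = (0.4650, 1.0427, 0.0422)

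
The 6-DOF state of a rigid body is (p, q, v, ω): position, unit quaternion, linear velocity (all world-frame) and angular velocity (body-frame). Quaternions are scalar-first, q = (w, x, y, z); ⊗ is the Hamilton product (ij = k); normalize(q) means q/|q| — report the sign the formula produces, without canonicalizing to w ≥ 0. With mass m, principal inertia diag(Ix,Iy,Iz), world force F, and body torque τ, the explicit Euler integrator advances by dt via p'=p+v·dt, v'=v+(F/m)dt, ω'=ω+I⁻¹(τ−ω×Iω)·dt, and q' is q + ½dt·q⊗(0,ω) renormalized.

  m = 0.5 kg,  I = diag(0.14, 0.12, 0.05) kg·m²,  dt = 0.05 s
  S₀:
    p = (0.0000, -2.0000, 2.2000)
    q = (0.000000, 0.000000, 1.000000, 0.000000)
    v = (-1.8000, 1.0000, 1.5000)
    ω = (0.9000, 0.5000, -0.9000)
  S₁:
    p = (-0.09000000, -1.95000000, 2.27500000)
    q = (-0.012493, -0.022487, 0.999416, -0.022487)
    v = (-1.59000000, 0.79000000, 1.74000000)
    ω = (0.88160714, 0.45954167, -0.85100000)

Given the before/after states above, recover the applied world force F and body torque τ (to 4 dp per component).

ω₁ − ω₀ = (-0.01839286, -0.04045833, 0.04900000)
τ = I·(Δω/dt) + ω₀×(Iω₀) = (-0.0200, -0.1700, 0.0400)
v₁ − v₀ = (0.21000000, -0.21000000, 0.24000000)
F = m·Δv/dt = (2.1000, -2.1000, 2.4000)

F = (2.1000, -2.1000, 2.4000)
τ = (-0.0200, -0.1700, 0.0400)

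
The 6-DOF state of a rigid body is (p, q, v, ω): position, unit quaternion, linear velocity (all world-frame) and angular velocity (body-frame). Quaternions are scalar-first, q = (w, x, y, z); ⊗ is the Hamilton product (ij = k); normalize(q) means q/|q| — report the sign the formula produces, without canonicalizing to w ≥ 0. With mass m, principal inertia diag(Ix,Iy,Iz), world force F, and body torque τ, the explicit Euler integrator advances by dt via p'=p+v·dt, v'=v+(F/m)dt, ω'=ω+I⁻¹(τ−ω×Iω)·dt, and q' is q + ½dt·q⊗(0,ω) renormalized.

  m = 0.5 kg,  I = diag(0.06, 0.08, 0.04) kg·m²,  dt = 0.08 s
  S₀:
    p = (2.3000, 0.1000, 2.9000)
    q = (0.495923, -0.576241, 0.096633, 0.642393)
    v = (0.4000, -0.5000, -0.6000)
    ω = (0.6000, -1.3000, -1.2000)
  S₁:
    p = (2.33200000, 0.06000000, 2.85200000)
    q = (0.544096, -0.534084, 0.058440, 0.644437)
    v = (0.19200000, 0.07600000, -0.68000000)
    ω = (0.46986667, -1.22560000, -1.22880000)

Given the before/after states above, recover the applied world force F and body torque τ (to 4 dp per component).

F = (-1.3000, 3.6000, -0.5000)
τ = (-0.1600, 0.0600, -0.0300)

Δω = ω₁−ω₀ = (-0.13013333, 0.07440000, -0.02880000)
ω₀×(Iω₀) = (-0.0624, -0.0144, -0.0156)
I·α + gyro = (-0.1600, 0.0600, -0.0300)
Δv = v₁−v₀ = (-0.20800000, 0.57600000, -0.08000000)
F = m·Δv/dt = (-1.3000, 3.6000, -0.5000)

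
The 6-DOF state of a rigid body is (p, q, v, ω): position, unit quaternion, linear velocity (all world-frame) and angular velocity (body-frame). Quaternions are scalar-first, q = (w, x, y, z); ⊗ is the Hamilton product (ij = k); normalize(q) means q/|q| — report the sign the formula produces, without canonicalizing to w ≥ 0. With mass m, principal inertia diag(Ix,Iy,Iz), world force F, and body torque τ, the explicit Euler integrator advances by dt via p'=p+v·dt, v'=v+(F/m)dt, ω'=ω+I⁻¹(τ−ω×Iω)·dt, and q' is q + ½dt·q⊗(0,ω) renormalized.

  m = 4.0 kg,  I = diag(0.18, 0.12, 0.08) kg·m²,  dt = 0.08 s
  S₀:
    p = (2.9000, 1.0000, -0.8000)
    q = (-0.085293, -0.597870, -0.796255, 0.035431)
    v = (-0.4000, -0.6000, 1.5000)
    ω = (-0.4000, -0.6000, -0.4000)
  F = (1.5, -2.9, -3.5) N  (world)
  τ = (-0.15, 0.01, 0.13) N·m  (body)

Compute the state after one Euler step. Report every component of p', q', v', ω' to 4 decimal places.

precession coupling ω×(Iω) = (-0.0096, 0.0160, -0.0144)
α = I⁻¹(τ − ω×Iω) = (-0.7800, -0.0500, 1.8050)
new body rate ω' = (-0.4624, -0.6040, -0.2556)
2q̇ = q⊗(0,ω) = (-0.7027286, 0.3738778, -0.2021446, 0.0743372)
q + ½dt·q⊗(0,ω), renormalized = (-0.1133, -0.5826, -0.8039, 0.0384)
linear accel F/m = (0.3750, -0.7250, -0.8750)
p' = p + v·dt = (2.8680, 0.9520, -0.6800)
new velocity v' = (-0.3700, -0.6580, 1.4300)

p' = (2.8680, 0.9520, -0.6800)
q' = (-0.1133, -0.5826, -0.8039, 0.0384)
v' = (-0.3700, -0.6580, 1.4300)
ω' = (-0.4624, -0.6040, -0.2556)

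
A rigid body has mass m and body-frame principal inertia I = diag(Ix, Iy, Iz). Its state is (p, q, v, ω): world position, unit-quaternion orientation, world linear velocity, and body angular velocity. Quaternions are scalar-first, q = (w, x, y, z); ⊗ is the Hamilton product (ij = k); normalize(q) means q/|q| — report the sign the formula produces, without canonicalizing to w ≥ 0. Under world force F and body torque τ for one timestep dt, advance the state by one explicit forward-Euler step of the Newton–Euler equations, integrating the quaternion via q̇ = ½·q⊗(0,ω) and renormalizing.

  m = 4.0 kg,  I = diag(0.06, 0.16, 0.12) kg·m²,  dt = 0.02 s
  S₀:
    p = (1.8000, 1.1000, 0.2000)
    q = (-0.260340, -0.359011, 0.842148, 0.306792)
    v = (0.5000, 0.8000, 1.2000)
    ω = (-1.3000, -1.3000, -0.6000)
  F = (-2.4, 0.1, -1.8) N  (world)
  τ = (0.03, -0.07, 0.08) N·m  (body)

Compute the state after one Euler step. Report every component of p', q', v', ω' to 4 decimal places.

p' = (1.8100, 1.1160, 0.2240)
q' = (-0.2522, -0.3566, 0.8392, 0.3239)
v' = (0.4880, 0.8005, 1.1910)
ω' = (-1.2796, -1.3029, -0.6148)

p + v·dt = (1.8100, 1.1160, 0.2240)
new velocity v' = (0.4880, 0.8005, 1.1910)
gyro term ω×Iω = (-0.0312, -0.0468, 0.1690)
angular accel α = (1.0200, -0.1450, -0.7417)
ω' = ω + α·dt = (-1.2796, -1.3029, -0.6148)
q⊗(0,ω) = (0.8121533, 0.2319828, -0.2757942, 1.7177107)
updated quaternion q' = (-0.2522, -0.3566, 0.8392, 0.3239)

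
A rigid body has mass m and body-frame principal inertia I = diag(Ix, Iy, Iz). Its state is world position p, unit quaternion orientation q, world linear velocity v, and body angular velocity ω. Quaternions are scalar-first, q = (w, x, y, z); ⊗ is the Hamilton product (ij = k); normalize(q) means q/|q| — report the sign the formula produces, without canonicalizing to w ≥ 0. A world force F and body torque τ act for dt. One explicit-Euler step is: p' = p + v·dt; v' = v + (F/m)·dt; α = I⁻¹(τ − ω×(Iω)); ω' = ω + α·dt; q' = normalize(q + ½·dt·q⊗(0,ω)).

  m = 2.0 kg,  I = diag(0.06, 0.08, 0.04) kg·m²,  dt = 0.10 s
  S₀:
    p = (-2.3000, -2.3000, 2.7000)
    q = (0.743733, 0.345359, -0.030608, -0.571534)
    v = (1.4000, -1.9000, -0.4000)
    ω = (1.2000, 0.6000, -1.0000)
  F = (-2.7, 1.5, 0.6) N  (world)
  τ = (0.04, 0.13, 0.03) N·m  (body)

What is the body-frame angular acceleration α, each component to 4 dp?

ω×(Iω) gyroscopic = (0.0240, -0.0240, 0.0144)
(τ − ω×Iω)/I = (0.2667, 1.9250, 0.3900)

α = (0.2667, 1.9250, 0.3900)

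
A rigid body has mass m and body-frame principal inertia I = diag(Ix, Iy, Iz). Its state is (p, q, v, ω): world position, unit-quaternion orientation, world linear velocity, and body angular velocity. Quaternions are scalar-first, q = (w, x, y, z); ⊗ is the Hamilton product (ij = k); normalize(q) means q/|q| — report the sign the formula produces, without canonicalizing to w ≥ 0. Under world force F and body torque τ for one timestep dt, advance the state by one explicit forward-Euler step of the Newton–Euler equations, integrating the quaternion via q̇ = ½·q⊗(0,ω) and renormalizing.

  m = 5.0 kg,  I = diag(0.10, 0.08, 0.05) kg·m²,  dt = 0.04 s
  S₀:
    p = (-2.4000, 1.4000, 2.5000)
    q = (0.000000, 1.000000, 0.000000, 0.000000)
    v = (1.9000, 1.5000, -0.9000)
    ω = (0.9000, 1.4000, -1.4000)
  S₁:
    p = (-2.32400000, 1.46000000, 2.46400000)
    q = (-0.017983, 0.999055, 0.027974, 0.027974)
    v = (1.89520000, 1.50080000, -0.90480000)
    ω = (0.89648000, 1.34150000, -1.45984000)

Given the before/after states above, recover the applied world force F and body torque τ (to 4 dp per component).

F = (-0.6000, 0.1000, -0.6000)
τ = (0.0500, -0.1800, -0.1000)

v₁ − v₀ = (-0.00480000, 0.00080000, -0.00480000)
F = m·Δv/dt = (-0.6000, 0.1000, -0.6000)
rate change Δω = (-0.00352000, -0.05850000, -0.05984000)
τ = I·(Δω/dt) + ω₀×(Iω₀) = (0.0500, -0.1800, -0.1000)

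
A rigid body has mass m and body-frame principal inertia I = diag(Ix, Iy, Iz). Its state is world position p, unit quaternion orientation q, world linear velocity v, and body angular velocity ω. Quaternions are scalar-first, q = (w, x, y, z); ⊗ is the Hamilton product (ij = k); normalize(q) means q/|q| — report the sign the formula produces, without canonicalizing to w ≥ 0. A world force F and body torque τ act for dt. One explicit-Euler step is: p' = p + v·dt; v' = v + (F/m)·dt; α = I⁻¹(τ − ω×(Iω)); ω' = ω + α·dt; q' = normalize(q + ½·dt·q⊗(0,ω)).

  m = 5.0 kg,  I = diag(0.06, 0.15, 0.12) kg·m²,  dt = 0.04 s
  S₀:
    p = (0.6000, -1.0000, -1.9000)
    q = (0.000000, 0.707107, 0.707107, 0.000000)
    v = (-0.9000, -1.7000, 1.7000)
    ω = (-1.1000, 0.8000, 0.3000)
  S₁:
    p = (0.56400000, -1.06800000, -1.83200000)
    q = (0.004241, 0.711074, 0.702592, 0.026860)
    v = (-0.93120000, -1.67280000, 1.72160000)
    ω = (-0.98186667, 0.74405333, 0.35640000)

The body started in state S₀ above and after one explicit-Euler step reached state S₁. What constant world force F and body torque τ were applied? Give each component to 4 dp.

F = (-3.9000, 3.4000, 2.7000)
τ = (0.1700, -0.1900, 0.0900)

v₁ − v₀ = (-0.03120000, 0.02720000, 0.02160000)
F = m·Δv/dt = (-3.9000, 3.4000, 2.7000)
Δω = ω₁−ω₀ = (0.11813333, -0.05594667, 0.05640000)
I·α + gyro = (0.1700, -0.1900, 0.0900)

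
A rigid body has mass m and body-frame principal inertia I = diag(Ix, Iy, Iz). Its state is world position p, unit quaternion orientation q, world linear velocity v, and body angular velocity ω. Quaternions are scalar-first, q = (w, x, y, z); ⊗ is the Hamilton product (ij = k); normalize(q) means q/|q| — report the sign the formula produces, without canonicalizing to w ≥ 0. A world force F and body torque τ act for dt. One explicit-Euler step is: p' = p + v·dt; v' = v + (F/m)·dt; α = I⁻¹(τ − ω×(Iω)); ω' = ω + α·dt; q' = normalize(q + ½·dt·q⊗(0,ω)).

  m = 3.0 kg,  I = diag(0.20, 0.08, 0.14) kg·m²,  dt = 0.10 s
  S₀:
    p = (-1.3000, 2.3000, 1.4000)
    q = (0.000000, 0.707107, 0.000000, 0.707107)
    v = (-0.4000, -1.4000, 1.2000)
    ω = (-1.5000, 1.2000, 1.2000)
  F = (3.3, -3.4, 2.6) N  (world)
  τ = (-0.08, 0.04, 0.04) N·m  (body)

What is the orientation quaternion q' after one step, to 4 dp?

Hamilton product q⊗(0,ω) = (0.2121321, -0.8485284, -1.9091889, 0.8485284)
q' = normalize(q + ½dt·q⊗(0,ω)) = (0.0105, 0.6605, -0.0949, 0.7448)

q' = (0.0105, 0.6605, -0.0949, 0.7448)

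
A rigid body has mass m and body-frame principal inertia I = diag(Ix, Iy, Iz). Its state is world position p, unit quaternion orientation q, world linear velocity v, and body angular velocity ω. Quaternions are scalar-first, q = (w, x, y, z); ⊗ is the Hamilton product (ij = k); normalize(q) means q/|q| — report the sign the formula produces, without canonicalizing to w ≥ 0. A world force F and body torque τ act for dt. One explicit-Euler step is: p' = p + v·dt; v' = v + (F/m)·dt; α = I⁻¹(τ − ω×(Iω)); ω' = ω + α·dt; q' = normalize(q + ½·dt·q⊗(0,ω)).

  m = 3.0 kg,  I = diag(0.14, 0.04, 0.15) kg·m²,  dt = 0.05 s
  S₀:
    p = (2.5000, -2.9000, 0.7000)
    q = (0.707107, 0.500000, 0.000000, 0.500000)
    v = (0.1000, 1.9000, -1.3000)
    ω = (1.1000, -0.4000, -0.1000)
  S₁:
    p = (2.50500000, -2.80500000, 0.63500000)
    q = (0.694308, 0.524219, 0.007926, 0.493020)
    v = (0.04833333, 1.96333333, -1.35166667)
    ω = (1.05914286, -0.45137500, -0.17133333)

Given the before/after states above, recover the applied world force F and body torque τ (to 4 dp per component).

v₁ − v₀ = (-0.05166667, 0.06333333, -0.05166667)
applied force F = (-3.1000, 3.8000, -3.1000)
ω₁ − ω₀ = (-0.04085714, -0.05137500, -0.07133333)
ω₀×(Iω₀) = (0.0044, 0.0011, 0.0440)
I·α + gyro = (-0.1100, -0.0400, -0.1700)

F = (-3.1000, 3.8000, -3.1000)
τ = (-0.1100, -0.0400, -0.1700)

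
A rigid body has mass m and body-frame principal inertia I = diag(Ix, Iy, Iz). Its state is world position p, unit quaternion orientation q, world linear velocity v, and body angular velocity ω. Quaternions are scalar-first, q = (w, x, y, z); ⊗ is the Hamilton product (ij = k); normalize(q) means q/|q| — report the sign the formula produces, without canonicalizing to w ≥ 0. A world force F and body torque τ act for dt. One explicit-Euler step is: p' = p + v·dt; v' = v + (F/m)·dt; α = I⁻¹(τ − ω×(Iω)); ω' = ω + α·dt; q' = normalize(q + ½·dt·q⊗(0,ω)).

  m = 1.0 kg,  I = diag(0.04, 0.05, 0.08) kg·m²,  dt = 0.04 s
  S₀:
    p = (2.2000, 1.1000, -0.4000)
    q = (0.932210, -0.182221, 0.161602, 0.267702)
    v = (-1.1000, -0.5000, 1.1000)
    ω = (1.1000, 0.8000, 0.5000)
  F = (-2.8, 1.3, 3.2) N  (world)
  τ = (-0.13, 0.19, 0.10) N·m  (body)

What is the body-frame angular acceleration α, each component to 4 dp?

gyro term ω×Iω = (0.0120, -0.0220, 0.0088)
angular accel α = (-3.5500, 4.2400, 1.1400)

α = (-3.5500, 4.2400, 1.1400)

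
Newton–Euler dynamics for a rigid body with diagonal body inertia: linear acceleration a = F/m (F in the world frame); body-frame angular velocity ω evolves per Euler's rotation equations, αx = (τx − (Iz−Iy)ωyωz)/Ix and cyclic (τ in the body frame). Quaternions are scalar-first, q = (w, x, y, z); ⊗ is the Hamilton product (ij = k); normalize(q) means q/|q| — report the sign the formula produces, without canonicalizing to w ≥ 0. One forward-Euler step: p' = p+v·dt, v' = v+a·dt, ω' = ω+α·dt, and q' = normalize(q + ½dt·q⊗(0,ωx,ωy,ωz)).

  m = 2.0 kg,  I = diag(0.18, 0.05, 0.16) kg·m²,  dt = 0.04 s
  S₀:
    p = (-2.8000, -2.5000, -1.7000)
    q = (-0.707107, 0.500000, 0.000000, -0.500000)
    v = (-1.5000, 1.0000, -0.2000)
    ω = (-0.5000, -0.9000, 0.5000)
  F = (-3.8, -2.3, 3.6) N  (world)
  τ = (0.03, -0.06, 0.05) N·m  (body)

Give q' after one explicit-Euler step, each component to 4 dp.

q' = (-0.6969, 0.4979, 0.0127, -0.5159)

q⊗(0,ω) = (0.5000000, -0.0964465, 0.6363963, -0.8035535)
q + ½dt·q⊗(0,ω), renormalized = (-0.6969, 0.4979, 0.0127, -0.5159)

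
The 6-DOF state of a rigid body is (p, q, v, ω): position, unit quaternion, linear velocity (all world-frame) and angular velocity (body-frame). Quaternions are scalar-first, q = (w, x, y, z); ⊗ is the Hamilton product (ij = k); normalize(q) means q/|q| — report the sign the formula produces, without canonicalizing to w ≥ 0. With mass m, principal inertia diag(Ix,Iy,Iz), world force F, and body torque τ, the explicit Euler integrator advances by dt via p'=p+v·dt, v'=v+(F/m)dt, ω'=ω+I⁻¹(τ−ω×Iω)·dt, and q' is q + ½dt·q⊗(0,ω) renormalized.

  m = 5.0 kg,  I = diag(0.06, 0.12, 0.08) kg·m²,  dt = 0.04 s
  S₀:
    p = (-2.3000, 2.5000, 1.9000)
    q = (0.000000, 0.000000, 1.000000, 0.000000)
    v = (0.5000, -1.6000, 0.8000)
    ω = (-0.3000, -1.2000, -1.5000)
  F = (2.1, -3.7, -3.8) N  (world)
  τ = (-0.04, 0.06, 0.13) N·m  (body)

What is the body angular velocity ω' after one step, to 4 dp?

angular accel α = (0.5333, 0.5750, 1.3550)
ω + α·dt = (-0.2787, -1.1770, -1.4458)

ω' = (-0.2787, -1.1770, -1.4458)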